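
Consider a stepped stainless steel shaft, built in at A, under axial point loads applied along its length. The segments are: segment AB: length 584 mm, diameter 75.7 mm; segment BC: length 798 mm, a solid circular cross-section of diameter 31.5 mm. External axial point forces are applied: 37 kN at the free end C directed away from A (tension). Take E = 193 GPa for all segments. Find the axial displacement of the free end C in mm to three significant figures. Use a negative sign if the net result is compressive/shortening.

Internal axial forces (sectioning from the free end, tension +): N_BC = 37 kN, N_AB = 37 kN.
A_AB = 4501 mm².
A_BC = 779.3 mm².
δ_AB = 37000·584/(4501·193000) = 0.02488 mm
δ_BC = 37000·798/(779.3·193000) = 0.1963 mm
δ = Σδ_i = 0.2212 mm.

0.221 mm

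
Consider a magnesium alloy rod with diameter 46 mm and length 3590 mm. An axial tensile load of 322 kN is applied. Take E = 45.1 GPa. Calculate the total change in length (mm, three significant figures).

15.4 mm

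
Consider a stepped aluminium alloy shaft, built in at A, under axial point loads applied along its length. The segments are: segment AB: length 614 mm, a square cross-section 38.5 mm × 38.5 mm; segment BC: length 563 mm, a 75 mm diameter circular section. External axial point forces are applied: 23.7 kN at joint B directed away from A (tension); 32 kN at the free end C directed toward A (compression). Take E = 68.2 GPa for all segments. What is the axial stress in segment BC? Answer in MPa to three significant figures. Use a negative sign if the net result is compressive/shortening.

-7.24 MPa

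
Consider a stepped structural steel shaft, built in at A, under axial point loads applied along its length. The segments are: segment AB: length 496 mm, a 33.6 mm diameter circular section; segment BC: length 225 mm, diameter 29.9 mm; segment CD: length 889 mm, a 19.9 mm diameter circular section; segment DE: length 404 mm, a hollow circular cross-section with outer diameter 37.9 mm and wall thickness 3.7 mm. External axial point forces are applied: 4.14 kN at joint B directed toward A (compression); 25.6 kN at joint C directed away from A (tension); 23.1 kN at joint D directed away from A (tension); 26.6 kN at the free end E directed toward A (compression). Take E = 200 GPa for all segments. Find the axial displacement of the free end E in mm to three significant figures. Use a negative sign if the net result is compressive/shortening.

-0.0995 mm

Internal axial forces (sectioning from the free end, tension +): N_DE = -26.6 kN, N_CD = -3.5 kN, N_BC = 22.1 kN, N_AB = 17.96 kN.
A_AB = 886.7 mm².
A_BC = 702.2 mm².
A_CD = 311 mm².
A_DE = 397.5 mm².
δ_AB = 17960·496/(886.7·200000) = 0.05023 mm
δ_BC = 22100·225/(702.2·200000) = 0.03541 mm
δ_CD = -3500·889/(311·200000) = -0.05002 mm
δ_DE = -26600·404/(397.5·200000) = -0.1352 mm
δ = Σδ_i = -0.09954 mm.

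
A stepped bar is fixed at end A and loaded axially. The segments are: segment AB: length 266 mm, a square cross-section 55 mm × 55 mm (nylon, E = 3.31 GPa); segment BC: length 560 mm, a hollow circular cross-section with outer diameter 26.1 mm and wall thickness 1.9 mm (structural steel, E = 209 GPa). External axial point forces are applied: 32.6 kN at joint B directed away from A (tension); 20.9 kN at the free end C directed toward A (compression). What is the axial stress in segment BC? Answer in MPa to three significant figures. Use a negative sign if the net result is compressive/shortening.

-145 MPa

Internal axial forces (sectioning from the free end, tension +): N_BC = -20.9 kN, N_AB = 11.7 kN.
A_BC = 144.5 mm².
σ_BC = N_BC/A_BC = -20900/144.5 = -144.7 MPa.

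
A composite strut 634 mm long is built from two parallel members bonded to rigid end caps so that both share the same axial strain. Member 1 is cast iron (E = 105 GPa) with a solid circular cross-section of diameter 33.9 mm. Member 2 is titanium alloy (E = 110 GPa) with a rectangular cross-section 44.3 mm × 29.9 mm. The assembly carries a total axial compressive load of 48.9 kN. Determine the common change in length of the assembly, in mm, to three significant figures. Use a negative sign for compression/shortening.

A_1 = 902.6 mm².
A_2 = 1325 mm².
Equal strain + equilibrium ⇒ each member carries load in proportion to AE: A₁E₁ = 94770000 N, A₂E₂ = 145700000 N, ΣAE = 240500000 N.
δ = PL/ΣAE = -48900·634/240500000 = -0.1289 mm.

-0.129 mm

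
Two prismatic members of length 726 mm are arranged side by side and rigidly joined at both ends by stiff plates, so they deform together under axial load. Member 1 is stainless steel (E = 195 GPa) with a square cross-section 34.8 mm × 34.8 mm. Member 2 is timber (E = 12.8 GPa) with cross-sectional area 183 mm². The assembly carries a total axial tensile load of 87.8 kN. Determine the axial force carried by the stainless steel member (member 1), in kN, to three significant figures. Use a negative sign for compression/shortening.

86.9 kN

A_1 = 1211 mm².
Equal strain + equilibrium ⇒ each member carries load in proportion to AE: A₁E₁ = 236200000 N, A₂E₂ = 2342000 N, ΣAE = 238500000 N.
F₁ = P·A₁E₁/ΣAE = 87800·236200000/238500000 = 86940 N.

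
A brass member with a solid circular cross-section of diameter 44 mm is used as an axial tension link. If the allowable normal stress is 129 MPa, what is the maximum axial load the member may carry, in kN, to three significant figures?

196 kN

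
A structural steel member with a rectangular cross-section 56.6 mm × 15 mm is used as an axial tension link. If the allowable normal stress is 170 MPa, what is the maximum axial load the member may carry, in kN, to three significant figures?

144 kN

A = 849 mm².
P_max = σ_allow · A = 170 · 849 = 144300 N = 144.3 kN.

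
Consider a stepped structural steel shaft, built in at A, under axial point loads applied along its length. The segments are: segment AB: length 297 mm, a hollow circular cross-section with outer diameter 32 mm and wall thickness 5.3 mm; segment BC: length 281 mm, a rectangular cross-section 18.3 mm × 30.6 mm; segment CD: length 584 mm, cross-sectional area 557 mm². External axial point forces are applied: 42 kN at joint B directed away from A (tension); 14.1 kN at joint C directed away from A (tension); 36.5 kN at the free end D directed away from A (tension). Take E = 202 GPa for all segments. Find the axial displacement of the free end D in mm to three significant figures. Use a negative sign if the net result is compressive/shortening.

0.621 mm

Internal axial forces (sectioning from the free end, tension +): N_CD = 36.5 kN, N_BC = 50.6 kN, N_AB = 92.6 kN.
A_AB = 444.6 mm².
A_BC = 560 mm².
δ_AB = 92600·297/(444.6·202000) = 0.3063 mm
δ_BC = 50600·281/(560·202000) = 0.1257 mm
δ_CD = 36500·584/(557·202000) = 0.1895 mm
δ = Σδ_i = 0.6214 mm.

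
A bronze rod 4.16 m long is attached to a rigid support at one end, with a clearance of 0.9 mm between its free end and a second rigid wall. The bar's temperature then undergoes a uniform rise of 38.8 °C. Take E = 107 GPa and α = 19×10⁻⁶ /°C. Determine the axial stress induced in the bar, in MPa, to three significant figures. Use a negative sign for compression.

Free thermal expansion αLΔT = 19e-6 · 4160 · 38.8 = 3.067 mm.
The walls engage after the gap closes; constrained expansion = 3.067 − 0.9 = 2.167 mm.
The walls impose strain ε = −(2.167)/4160 = -5.2085e-04; σ = Eε = 107000 · -5.2085e-04 = -55.73 MPa.

-55.7 MPa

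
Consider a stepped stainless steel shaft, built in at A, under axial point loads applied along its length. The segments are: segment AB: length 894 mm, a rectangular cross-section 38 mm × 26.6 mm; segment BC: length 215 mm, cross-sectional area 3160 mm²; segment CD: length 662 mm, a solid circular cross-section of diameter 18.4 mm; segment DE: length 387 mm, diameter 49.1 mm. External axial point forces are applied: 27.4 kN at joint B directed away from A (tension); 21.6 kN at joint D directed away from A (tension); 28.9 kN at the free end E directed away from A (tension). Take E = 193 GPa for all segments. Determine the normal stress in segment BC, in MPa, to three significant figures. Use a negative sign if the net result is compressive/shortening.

16.0 MPa

Internal axial forces (sectioning from the free end, tension +): N_DE = 28.9 kN, N_CD = 50.5 kN, N_BC = 50.5 kN, N_AB = 77.9 kN.
σ_BC = N_BC/A_BC = 50500/3160 = 15.98 MPa.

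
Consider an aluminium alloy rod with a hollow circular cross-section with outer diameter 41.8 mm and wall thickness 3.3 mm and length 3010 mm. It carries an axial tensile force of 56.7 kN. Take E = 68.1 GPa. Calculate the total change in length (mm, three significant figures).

6.28 mm

A = 399.1 mm².
δ_mech = NL/(AE) = 56700·3010/(399.1·68100) = 6.279 mm.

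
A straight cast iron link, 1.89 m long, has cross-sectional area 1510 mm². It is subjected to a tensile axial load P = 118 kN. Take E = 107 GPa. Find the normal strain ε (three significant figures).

σ = N/A = 78.15 MPa; ε = σ/E = 78.15/107000 = 7.303e-04.

7.30e-04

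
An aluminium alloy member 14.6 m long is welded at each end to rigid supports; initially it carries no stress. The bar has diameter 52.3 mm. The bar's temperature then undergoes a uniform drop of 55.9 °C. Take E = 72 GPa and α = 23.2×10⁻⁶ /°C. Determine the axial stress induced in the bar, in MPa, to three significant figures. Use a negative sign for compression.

Free thermal expansion αLΔT = 23.2e-6 · 14600 · -55.9 = -18.93 mm.
The walls impose strain ε = −(-18.93)/14600 = 1.2969e-03; σ = Eε = 72000 · 1.2969e-03 = 93.38 MPa.

93.4 MPa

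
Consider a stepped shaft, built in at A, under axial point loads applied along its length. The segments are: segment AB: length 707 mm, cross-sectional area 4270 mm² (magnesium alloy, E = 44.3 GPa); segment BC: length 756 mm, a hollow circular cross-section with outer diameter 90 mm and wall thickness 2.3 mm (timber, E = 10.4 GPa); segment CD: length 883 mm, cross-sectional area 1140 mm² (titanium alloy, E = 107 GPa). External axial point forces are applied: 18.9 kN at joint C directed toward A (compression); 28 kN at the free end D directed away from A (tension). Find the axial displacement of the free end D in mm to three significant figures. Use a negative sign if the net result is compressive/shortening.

1.28 mm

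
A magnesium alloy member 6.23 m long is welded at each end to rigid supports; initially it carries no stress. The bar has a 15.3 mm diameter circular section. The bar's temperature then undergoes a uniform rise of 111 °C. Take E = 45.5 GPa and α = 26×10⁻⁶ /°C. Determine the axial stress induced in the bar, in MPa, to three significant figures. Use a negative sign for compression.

-131 MPa

Free thermal expansion αLΔT = 26e-6 · 6230 · 111 = 17.98 mm.
The walls impose strain ε = −(17.98)/6230 = -2.8860e-03; σ = Eε = 45500 · -2.8860e-03 = -131.3 MPa.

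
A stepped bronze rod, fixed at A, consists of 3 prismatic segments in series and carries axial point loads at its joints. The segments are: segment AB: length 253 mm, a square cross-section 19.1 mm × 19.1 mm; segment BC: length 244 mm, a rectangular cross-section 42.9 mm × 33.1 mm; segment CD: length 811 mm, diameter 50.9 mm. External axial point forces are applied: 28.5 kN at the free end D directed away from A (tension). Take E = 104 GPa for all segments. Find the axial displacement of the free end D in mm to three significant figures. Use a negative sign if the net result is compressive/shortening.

0.346 mm

Internal axial forces (sectioning from the free end, tension +): N_CD = 28.5 kN, N_BC = 28.5 kN, N_AB = 28.5 kN.
A_AB = 364.8 mm².
A_BC = 1420 mm².
A_CD = 2035 mm².
δ_AB = 28500·253/(364.8·104000) = 0.19 mm
δ_BC = 28500·244/(1420·104000) = 0.04709 mm
δ_CD = 28500·811/(2035·104000) = 0.1092 mm
δ = Σδ_i = 0.3464 mm.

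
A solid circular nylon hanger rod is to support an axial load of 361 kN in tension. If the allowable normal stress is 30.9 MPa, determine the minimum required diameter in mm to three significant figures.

Required area A ≥ P/σ_allow = 361000/30.9 = 11680 mm².
For a solid circular section, d ≥ √(4A/π) = 122 mm.

122 mm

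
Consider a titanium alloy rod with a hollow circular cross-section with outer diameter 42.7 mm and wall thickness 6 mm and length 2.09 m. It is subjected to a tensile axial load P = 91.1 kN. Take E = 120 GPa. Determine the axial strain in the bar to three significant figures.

A = 691.8 mm².
σ = N/A = 131.7 MPa; ε = σ/E = 131.7/120000 = 1.097e-03.

0.00110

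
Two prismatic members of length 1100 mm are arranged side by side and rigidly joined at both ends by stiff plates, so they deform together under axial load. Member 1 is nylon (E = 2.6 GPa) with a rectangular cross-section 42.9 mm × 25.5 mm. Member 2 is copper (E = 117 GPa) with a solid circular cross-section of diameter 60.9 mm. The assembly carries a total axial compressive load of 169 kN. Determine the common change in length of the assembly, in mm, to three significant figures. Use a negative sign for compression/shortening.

A_1 = 1094 mm².
A_2 = 2913 mm².
Equal strain + equilibrium ⇒ each member carries load in proportion to AE: A₁E₁ = 2844000 N, A₂E₂ = 340800000 N, ΣAE = 343700000 N.
δ = PL/ΣAE = -169000·1100/343700000 = -0.541 mm.

-0.541 mm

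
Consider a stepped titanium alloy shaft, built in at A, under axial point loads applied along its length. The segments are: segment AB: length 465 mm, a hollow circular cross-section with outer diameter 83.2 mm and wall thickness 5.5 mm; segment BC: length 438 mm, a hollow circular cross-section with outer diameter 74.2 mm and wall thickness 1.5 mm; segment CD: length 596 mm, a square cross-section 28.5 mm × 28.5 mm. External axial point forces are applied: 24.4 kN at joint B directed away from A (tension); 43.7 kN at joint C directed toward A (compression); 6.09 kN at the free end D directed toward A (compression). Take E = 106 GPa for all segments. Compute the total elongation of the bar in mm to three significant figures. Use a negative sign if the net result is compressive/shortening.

Internal axial forces (sectioning from the free end, tension +): N_CD = -6.09 kN, N_BC = -49.79 kN, N_AB = -25.39 kN.
A_AB = 1343 mm².
A_BC = 342.6 mm².
A_CD = 812.2 mm².
δ_AB = -25390·465/(1343·106000) = -0.08296 mm
δ_BC = -49790·438/(342.6·106000) = -0.6005 mm
δ_CD = -6090·596/(812.2·106000) = -0.04216 mm
δ = Σδ_i = -0.7256 mm.

-0.726 mm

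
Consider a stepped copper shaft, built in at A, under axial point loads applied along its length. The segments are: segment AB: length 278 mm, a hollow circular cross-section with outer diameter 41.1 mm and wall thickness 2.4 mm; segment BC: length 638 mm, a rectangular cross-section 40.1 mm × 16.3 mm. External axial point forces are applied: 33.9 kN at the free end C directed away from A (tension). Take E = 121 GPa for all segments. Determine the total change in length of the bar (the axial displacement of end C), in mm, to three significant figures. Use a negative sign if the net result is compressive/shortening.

0.540 mm

Internal axial forces (sectioning from the free end, tension +): N_BC = 33.9 kN, N_AB = 33.9 kN.
A_AB = 291.8 mm².
A_BC = 653.6 mm².
δ_AB = 33900·278/(291.8·121000) = 0.2669 mm
δ_BC = 33900·638/(653.6·121000) = 0.2735 mm
δ = Σδ_i = 0.5404 mm.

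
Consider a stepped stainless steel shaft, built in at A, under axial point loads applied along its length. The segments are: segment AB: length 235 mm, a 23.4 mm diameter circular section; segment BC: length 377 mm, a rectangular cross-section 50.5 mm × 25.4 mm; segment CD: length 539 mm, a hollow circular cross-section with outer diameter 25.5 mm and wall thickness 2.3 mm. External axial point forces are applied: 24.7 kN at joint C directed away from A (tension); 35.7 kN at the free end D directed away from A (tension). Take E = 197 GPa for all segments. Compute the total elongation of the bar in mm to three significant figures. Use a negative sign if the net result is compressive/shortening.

0.840 mm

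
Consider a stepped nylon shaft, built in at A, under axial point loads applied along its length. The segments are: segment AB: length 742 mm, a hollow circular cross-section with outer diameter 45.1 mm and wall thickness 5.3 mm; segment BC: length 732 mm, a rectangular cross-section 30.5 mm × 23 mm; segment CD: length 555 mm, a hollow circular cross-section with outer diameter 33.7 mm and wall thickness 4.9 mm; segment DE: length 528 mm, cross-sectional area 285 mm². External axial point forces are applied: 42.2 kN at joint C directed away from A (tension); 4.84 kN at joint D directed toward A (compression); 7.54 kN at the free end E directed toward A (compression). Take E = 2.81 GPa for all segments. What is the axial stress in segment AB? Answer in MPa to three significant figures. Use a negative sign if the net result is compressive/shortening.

45.0 MPa

Internal axial forces (sectioning from the free end, tension +): N_DE = -7.54 kN, N_CD = -12.38 kN, N_BC = 29.82 kN, N_AB = 29.82 kN.
A_AB = 662.7 mm².
σ_AB = N_AB/A_AB = 29820/662.7 = 45 MPa.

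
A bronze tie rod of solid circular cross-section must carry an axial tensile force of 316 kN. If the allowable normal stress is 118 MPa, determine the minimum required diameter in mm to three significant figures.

Required area A ≥ P/σ_allow = 316000/118 = 2678 mm².
For a solid circular section, d ≥ √(4A/π) = 58.39 mm.

58.4 mm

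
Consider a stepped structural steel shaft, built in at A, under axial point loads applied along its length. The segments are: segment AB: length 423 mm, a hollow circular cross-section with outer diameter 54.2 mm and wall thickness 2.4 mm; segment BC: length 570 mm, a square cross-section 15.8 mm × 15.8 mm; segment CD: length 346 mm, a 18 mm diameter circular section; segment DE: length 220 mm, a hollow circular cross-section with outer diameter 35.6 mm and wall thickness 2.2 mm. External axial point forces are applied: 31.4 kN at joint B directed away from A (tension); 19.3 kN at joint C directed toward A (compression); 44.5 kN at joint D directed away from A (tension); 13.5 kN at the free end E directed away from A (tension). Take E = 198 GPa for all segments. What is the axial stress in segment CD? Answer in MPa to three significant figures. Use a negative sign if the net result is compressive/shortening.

Internal axial forces (sectioning from the free end, tension +): N_DE = 13.5 kN, N_CD = 58 kN, N_BC = 38.7 kN, N_AB = 70.1 kN.
A_CD = 254.5 mm².
σ_CD = N_CD/A_CD = 58000/254.5 = 227.9 MPa.

228 MPa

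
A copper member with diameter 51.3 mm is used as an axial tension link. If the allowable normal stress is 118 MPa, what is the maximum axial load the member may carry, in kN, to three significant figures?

244 kN

A = 2067 mm².
P_max = σ_allow · A = 118 · 2067 = 243900 N = 243.9 kN.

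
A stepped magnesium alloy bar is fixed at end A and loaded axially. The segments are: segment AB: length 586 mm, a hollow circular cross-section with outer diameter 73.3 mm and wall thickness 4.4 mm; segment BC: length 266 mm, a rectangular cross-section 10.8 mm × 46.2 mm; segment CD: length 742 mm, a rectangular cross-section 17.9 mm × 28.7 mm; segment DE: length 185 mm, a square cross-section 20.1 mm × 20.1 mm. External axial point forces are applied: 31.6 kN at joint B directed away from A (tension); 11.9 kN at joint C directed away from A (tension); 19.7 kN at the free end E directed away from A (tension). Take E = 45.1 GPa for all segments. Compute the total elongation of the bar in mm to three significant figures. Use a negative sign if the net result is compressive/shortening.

Internal axial forces (sectioning from the free end, tension +): N_DE = 19.7 kN, N_CD = 19.7 kN, N_BC = 31.6 kN, N_AB = 63.2 kN.
A_AB = 952.4 mm².
A_BC = 499 mm².
A_CD = 513.7 mm².
A_DE = 404 mm².
δ_AB = 63200·586/(952.4·45100) = 0.8622 mm
δ_BC = 31600·266/(499·45100) = 0.3735 mm
δ_CD = 19700·742/(513.7·45100) = 0.6309 mm
δ_DE = 19700·185/(404·45100) = 0.2 mm
δ = Σδ_i = 2.067 mm.

2.07 mm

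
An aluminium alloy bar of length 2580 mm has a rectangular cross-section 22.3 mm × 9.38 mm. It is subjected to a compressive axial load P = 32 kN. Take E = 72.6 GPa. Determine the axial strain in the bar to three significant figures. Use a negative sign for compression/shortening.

A = 209.2 mm².
σ = N/A = -153 MPa; ε = σ/E = -153/72600 = -2.107e-03.

-0.00211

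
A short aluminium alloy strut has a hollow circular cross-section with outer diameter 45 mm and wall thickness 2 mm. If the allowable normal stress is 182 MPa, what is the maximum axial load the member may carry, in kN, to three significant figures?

A = 270.2 mm².
P_max = σ_allow · A = 182 · 270.2 = 49170 N = 49.17 kN.

49.2 kN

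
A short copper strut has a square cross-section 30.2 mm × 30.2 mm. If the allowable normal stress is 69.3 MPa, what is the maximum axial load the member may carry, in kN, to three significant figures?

63.2 kN

A = 912 mm².
P_max = σ_allow · A = 69.3 · 912 = 63200 N = 63.2 kN.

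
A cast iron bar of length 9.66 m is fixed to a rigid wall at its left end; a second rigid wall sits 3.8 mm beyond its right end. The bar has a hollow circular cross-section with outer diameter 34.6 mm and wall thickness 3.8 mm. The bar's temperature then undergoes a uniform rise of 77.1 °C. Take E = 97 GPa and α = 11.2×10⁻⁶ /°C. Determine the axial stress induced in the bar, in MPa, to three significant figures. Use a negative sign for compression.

-45.6 MPa

Free thermal expansion αLΔT = 11.2e-6 · 9660 · 77.1 = 8.342 mm.
The walls engage after the gap closes; constrained expansion = 8.342 − 3.8 = 4.542 mm.
The walls impose strain ε = −(4.542)/9660 = -4.7015e-04; σ = Eε = 97000 · -4.7015e-04 = -45.6 MPa.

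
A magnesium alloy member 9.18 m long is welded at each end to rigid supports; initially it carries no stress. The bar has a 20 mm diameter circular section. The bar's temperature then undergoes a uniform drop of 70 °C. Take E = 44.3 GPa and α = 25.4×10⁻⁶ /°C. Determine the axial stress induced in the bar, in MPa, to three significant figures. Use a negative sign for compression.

Free thermal expansion αLΔT = 25.4e-6 · 9180 · -70 = -16.32 mm.
The walls impose strain ε = −(-16.32)/9180 = 1.7780e-03; σ = Eε = 44300 · 1.7780e-03 = 78.77 MPa.

78.8 MPa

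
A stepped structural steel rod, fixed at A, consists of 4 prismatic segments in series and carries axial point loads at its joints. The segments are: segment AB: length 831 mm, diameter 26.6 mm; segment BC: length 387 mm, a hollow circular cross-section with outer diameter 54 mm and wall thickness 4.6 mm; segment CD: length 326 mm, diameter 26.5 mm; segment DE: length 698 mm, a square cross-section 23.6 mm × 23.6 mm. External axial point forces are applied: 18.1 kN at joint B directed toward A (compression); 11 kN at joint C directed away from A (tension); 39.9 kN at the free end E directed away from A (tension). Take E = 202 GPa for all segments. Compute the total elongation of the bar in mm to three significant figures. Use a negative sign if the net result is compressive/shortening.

0.744 mm

Internal axial forces (sectioning from the free end, tension +): N_DE = 39.9 kN, N_CD = 39.9 kN, N_BC = 50.9 kN, N_AB = 32.8 kN.
A_AB = 555.7 mm².
A_BC = 713.9 mm².
A_CD = 551.5 mm².
A_DE = 557 mm².
δ_AB = 32800·831/(555.7·202000) = 0.2428 mm
δ_BC = 50900·387/(713.9·202000) = 0.1366 mm
δ_CD = 39900·326/(551.5·202000) = 0.1168 mm
δ_DE = 39900·698/(557·202000) = 0.2475 mm
δ = Σδ_i = 0.7437 mm.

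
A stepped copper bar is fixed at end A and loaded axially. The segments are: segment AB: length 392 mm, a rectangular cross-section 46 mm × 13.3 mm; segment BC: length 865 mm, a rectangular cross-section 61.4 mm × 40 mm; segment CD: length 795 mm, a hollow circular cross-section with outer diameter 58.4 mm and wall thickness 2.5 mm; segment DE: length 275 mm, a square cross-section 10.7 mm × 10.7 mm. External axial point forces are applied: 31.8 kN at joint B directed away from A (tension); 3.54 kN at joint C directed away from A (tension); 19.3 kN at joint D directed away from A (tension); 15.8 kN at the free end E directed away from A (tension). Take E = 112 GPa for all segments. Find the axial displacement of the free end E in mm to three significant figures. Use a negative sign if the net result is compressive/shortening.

Internal axial forces (sectioning from the free end, tension +): N_DE = 15.8 kN, N_CD = 35.1 kN, N_BC = 38.64 kN, N_AB = 70.44 kN.
A_AB = 611.8 mm².
A_BC = 2456 mm².
A_CD = 439 mm².
A_DE = 114.5 mm².
δ_AB = 70440·392/(611.8·112000) = 0.403 mm
δ_BC = 38640·865/(2456·112000) = 0.1215 mm
δ_CD = 35100·795/(439·112000) = 0.5675 mm
δ_DE = 15800·275/(114.5·112000) = 0.3388 mm
δ = Σδ_i = 1.431 mm.

1.43 mm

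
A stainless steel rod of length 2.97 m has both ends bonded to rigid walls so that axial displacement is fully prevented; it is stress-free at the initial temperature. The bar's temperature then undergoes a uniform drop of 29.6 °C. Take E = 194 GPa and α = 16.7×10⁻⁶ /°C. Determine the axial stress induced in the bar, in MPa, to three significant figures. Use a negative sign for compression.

95.9 MPa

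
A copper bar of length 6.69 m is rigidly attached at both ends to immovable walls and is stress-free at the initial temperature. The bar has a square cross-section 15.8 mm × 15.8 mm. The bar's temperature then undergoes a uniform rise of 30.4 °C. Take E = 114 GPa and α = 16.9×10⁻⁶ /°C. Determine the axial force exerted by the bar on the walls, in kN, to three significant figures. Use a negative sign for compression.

-14.6 kN

Free thermal expansion αLΔT = 16.9e-6 · 6690 · 30.4 = 3.437 mm.
The walls impose strain ε = −(3.437)/6690 = -5.1376e-04; σ = Eε = 114000 · -5.1376e-04 = -58.57 MPa.
Wall reaction R = σ·A = -58.57·249.6 = -14620 N = -14.62 kN.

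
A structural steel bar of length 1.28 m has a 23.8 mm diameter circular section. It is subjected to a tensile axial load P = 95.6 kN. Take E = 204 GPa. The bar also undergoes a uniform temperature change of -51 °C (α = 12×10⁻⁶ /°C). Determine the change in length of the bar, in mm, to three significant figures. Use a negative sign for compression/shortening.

A = 444.9 mm².
δ_mech = NL/(AE) = 95600·1280/(444.9·204000) = 1.348 mm.
δ_thermal = αLΔT = 12e-6·1280·-51 = -0.7834 mm.
δ = δ_mech + δ_thermal = 0.565 mm.

0.565 mm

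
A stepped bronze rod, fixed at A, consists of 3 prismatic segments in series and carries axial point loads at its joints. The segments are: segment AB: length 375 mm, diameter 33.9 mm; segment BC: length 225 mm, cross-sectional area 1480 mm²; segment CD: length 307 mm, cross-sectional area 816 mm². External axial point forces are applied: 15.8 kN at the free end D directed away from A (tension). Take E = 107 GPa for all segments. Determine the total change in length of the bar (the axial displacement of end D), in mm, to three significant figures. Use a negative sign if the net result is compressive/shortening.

0.139 mm

Internal axial forces (sectioning from the free end, tension +): N_CD = 15.8 kN, N_BC = 15.8 kN, N_AB = 15.8 kN.
A_AB = 902.6 mm².
δ_AB = 15800·375/(902.6·107000) = 0.06135 mm
δ_BC = 15800·225/(1480·107000) = 0.02245 mm
δ_CD = 15800·307/(816·107000) = 0.05555 mm
δ = Σδ_i = 0.1394 mm.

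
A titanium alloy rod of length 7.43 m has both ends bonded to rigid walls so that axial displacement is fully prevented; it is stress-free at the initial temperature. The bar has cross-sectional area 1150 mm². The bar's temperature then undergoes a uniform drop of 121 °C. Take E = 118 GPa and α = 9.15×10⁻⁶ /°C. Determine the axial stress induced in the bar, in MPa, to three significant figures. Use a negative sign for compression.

Free thermal expansion αLΔT = 9.15e-6 · 7430 · -121 = -8.226 mm.
The walls impose strain ε = −(-8.226)/7430 = 1.1072e-03; σ = Eε = 118000 · 1.1072e-03 = 130.6 MPa.

131 MPa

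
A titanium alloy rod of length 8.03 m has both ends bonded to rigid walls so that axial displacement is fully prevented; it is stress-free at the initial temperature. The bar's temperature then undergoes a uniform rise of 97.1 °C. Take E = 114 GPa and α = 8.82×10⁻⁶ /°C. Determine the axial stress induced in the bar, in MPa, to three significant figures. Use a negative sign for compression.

Free thermal expansion αLΔT = 8.82e-6 · 8030 · 97.1 = 6.877 mm.
The walls impose strain ε = −(6.877)/8030 = -8.5642e-04; σ = Eε = 114000 · -8.5642e-04 = -97.63 MPa.

-97.6 MPa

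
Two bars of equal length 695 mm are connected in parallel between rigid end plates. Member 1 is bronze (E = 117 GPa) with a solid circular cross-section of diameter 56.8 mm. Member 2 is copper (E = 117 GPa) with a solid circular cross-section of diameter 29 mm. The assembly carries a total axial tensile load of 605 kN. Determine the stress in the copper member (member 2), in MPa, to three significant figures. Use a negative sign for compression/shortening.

A_1 = 2534 mm².
A_2 = 660.5 mm².
Equal strain + equilibrium ⇒ each member carries load in proportion to AE: A₁E₁ = 296500000 N, A₂E₂ = 77280000 N, ΣAE = 373700000 N.
σ₂ = P·E₂/ΣAE = 605000·117000/373700000 = 189.4 MPa.

189 MPa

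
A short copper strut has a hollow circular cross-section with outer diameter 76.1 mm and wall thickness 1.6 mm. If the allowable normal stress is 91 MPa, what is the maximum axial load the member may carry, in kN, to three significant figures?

A = 374.5 mm².
P_max = σ_allow · A = 91 · 374.5 = 34080 N = 34.08 kN.

34.1 kN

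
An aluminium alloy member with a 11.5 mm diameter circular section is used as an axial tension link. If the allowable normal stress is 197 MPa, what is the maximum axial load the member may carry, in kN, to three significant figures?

A = 103.9 mm².
P_max = σ_allow · A = 197 · 103.9 = 20460 N = 20.46 kN.

20.5 kN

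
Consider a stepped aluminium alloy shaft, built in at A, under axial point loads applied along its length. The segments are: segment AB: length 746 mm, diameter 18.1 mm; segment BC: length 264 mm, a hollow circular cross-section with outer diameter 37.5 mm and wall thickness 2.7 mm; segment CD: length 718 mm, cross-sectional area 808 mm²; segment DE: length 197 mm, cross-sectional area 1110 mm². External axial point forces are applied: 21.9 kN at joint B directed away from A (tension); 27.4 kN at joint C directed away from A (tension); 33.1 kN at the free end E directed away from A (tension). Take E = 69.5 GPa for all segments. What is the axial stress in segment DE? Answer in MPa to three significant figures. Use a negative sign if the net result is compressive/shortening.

29.8 MPa

Internal axial forces (sectioning from the free end, tension +): N_DE = 33.1 kN, N_CD = 33.1 kN, N_BC = 60.5 kN, N_AB = 82.4 kN.
σ_DE = N_DE/A_DE = 33100/1110 = 29.82 MPa.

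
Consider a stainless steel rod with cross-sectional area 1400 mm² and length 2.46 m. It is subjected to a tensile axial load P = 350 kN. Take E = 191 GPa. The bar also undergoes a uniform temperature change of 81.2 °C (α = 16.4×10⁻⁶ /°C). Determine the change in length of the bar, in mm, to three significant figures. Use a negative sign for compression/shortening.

6.50 mm

δ_mech = NL/(AE) = 350000·2460/(1400·191000) = 3.22 mm.
δ_thermal = αLΔT = 16.4e-6·2460·81.2 = 3.276 mm.
δ = δ_mech + δ_thermal = 6.496 mm.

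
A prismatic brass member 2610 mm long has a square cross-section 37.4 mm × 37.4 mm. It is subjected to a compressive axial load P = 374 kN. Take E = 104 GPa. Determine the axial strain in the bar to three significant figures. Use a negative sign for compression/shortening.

A = 1399 mm².
σ = N/A = -267.4 MPa; ε = σ/E = -267.4/104000 = -2.571e-03.

-0.00257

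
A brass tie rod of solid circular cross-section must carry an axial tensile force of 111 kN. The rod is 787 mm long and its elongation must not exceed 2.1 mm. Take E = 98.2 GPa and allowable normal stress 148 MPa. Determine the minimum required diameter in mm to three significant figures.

30.9 mm

Required area A ≥ P/σ_allow = 111000/148 = 750 mm².
For a solid circular section, d ≥ √(4A/π) = 30.9 mm.
Elongation limit: A ≥ PL/(Eδ_allow) = 111000·787/(98200·2.1) = 423.6 mm² ⇒ d ≥ 23.22 mm.
The stress limit governs.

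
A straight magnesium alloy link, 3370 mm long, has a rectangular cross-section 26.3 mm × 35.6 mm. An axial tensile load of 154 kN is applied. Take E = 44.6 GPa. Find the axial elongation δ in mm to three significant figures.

12.4 mm

A = 936.3 mm².
δ_mech = NL/(AE) = 154000·3370/(936.3·44600) = 12.43 mm.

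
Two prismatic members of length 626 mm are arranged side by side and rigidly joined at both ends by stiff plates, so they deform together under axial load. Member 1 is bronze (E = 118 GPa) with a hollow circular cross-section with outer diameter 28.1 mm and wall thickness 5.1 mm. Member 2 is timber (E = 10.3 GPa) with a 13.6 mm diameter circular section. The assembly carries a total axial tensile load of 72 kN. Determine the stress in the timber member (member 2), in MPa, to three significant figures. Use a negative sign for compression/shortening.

16.5 MPa

A_1 = 368.5 mm².
A_2 = 145.3 mm².
Equal strain + equilibrium ⇒ each member carries load in proportion to AE: A₁E₁ = 43480000 N, A₂E₂ = 1496000 N, ΣAE = 44980000 N.
σ₂ = P·E₂/ΣAE = 72000·10300/44980000 = 16.49 MPa.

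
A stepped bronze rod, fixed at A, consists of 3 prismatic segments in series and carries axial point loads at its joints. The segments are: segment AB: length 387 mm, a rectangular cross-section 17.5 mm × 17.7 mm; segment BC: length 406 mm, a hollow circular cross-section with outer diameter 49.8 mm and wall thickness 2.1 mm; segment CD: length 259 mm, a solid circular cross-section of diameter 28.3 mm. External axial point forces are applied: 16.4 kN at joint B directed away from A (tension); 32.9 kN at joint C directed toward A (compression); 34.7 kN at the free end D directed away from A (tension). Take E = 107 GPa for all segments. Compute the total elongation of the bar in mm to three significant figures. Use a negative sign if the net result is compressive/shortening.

Internal axial forces (sectioning from the free end, tension +): N_CD = 34.7 kN, N_BC = 1.8 kN, N_AB = 18.2 kN.
A_AB = 309.8 mm².
A_BC = 314.7 mm².
A_CD = 629 mm².
δ_AB = 18200·387/(309.8·107000) = 0.2125 mm
δ_BC = 1800·406/(314.7·107000) = 0.0217 mm
δ_CD = 34700·259/(629·107000) = 0.1335 mm
δ = Σδ_i = 0.3677 mm.

0.368 mm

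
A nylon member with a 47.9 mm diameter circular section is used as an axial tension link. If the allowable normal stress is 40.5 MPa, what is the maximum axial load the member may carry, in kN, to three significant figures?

A = 1802 mm².
P_max = σ_allow · A = 40.5 · 1802 = 72980 N = 72.98 kN.

73.0 kN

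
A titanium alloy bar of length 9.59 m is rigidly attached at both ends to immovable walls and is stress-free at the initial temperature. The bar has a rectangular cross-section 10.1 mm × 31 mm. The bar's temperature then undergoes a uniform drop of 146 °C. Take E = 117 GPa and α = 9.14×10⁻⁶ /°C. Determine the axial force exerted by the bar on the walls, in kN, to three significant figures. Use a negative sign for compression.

48.9 kN

Free thermal expansion αLΔT = 9.14e-6 · 9590 · -146 = -12.8 mm.
The walls impose strain ε = −(-12.8)/9590 = 1.3344e-03; σ = Eε = 117000 · 1.3344e-03 = 156.1 MPa.
Wall reaction R = σ·A = 156.1·313.1 = 48880 N = 48.88 kN.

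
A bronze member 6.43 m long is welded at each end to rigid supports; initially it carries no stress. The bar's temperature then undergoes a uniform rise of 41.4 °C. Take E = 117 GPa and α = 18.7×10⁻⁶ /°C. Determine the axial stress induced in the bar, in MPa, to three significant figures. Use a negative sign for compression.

-90.6 MPa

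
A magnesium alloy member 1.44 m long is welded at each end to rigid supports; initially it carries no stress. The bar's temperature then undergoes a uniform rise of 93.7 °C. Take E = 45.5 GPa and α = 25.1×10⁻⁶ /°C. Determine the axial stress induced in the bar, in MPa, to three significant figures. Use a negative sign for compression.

-107 MPa

Free thermal expansion αLΔT = 25.1e-6 · 1440 · 93.7 = 3.387 mm.
The walls impose strain ε = −(3.387)/1440 = -2.3519e-03; σ = Eε = 45500 · -2.3519e-03 = -107 MPa.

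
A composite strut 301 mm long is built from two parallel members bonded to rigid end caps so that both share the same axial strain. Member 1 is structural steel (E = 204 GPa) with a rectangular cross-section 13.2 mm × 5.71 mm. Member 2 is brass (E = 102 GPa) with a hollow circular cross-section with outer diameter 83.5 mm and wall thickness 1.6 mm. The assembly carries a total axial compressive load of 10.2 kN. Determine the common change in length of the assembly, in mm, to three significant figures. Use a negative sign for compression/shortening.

A_1 = 75.37 mm².
A_2 = 411.7 mm².
Equal strain + equilibrium ⇒ each member carries load in proportion to AE: A₁E₁ = 15380000 N, A₂E₂ = 41990000 N, ΣAE = 57370000 N.
δ = PL/ΣAE = -10200·301/57370000 = -0.05352 mm.

-0.0535 mm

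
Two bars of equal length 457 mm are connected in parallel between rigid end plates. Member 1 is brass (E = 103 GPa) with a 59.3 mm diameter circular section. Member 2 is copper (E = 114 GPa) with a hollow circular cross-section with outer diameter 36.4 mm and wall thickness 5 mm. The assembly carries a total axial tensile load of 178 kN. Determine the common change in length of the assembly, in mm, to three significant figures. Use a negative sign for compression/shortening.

A_1 = 2762 mm².
A_2 = 493.2 mm².
Equal strain + equilibrium ⇒ each member carries load in proportion to AE: A₁E₁ = 284500000 N, A₂E₂ = 56230000 N, ΣAE = 340700000 N.
δ = PL/ΣAE = 178000·457/340700000 = 0.2388 mm.

0.239 mm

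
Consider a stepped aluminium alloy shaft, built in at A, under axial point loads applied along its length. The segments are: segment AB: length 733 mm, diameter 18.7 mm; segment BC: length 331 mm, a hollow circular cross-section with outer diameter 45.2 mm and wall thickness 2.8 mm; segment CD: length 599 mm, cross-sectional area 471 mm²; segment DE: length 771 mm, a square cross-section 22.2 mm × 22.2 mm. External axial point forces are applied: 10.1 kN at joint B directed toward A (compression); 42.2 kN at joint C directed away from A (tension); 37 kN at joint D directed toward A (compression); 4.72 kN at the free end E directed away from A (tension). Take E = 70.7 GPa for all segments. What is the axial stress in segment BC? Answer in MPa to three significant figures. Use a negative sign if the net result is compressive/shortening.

Internal axial forces (sectioning from the free end, tension +): N_DE = 4.72 kN, N_CD = -32.28 kN, N_BC = 9.92 kN, N_AB = -0.18 kN.
A_BC = 373 mm².
σ_BC = N_BC/A_BC = 9920/373 = 26.6 MPa.

26.6 MPa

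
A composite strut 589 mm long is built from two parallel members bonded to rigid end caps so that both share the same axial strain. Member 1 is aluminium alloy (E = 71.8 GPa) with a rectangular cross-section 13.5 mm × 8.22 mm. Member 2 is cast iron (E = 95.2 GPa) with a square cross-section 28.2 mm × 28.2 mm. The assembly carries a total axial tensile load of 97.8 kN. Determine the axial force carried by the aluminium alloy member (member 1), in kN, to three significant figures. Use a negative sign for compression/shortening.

9.31 kN

A_1 = 111 mm².
A_2 = 795.2 mm².
Equal strain + equilibrium ⇒ each member carries load in proportion to AE: A₁E₁ = 7968000 N, A₂E₂ = 75710000 N, ΣAE = 83670000 N.
F₁ = P·A₁E₁/ΣAE = 97800·7968000/83670000 = 9313 N.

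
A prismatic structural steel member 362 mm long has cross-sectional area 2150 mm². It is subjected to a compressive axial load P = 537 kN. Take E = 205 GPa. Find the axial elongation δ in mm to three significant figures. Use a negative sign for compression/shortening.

δ_mech = NL/(AE) = -537000·362/(2150·205000) = -0.4411 mm.

-0.441 mm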